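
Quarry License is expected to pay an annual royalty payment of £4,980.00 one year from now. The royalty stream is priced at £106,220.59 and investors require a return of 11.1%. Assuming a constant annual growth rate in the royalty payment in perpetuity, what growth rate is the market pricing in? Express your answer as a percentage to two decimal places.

P = D₁/(r−g) ⇒ g = r − D₁/P = 0.111 − £4,980.00/£106,220.59 = 0.064116

6.41%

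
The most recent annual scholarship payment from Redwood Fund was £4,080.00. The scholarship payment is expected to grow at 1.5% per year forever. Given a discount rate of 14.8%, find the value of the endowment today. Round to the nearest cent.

D₁ = D₀ × (1 + g) = £4,080.00 × 1.015 = £4,141.2000
Growing perpetuity: P = D₁ / (r − g) = £4,141.2000 / (0.148 − 0.015) = £31,136.84

£31136.84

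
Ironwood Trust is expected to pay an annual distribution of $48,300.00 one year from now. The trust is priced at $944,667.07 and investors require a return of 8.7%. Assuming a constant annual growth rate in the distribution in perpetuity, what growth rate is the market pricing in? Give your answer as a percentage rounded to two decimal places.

3.59%

P = D₁/(r−g) ⇒ g = r − D₁/P = 0.087 − $48,300.00/$944,667.07 = 0.035871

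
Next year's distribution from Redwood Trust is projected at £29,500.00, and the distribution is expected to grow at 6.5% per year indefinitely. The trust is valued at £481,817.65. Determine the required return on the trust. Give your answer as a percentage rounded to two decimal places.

12.62%

P = D₁/(r − g) ⇒ r = D₁/P + g = £29,500.0000/£481,817.65 + 0.065 = 0.061226 + 0.065 = 0.126226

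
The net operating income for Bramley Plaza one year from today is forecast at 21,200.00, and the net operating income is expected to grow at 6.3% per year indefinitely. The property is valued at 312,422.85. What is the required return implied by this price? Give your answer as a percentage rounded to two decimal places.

13.09%

P = D₁/(r − g) ⇒ r = D₁/P + g = 21,200.0000/312,422.85 + 0.063 = 0.067857 + 0.063 = 0.130857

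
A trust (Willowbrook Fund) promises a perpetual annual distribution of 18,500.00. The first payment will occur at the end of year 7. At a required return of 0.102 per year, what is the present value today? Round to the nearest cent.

Value at end of year 6: C / r = 18,500.00 / 0.102 = 181,372.5490
Discount to today: PV = 181,372.5490 / (1 + 0.102)^6 = 181,372.5490 / 1.790975 = 101,270.28

101270.28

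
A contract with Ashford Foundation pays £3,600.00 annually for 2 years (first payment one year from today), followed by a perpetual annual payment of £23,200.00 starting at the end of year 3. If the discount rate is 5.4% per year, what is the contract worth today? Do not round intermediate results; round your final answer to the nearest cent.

PV of 2-year annuity: £3,600.00 × [1 − (1+0.054)^−2] / 0.054 = 6656.12882
Perpetuity value at year 2: £23,200.00 / 0.054 = 429629.62963
PV of perpetuity: 429629.62963 / (1+0.054)^2 = 386734.57726
Total PV = 6656.12882 + 386734.57726 = 393390.70607

£393390.71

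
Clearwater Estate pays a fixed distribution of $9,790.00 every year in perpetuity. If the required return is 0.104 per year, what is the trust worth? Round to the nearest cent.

Level perpetuity: PV = C / r = $9,790.00 / 0.104 = $94,134.62

$94134.62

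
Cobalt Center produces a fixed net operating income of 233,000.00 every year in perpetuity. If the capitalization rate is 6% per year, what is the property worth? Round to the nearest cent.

3883333.33

Level perpetuity: PV = C / r = 233,000.00 / 0.06 = 3,883,333.33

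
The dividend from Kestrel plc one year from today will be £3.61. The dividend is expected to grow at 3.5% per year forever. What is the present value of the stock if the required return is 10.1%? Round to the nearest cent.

£54.70

Growing perpetuity: P = D₁ / (r − g) = £3.6100 / (0.101 − 0.035) = £54.70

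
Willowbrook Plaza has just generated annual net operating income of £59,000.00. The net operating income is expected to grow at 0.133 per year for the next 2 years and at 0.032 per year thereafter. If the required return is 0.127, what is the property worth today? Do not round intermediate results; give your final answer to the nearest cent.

D_1 = 66847.00000
D_2 = 75737.65100
Terminal value at year 2: TV = D_2×(1+g_2)/(r−g_2) = 78161.25583/0.095 = 822750.06139
P_0 = D_1/(1+r)^1 + D_2/(1+r)^2 + TV/(1+r)^2
    = 59314.10825 + 59629.88878 + 647768.89701 = 766712.89404

£766712.89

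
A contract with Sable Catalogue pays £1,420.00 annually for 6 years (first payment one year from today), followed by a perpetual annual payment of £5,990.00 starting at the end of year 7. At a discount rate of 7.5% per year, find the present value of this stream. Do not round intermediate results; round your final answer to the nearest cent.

£58415.79

PV of 6-year annuity: £1,420.00 × [1 − (1+0.075)^−6] / 0.075 = 6665.26192
Perpetuity value at year 6: £5,990.00 / 0.075 = 79866.66667
PV of perpetuity: 79866.66667 / (1+0.075)^6 = 51750.52661
Total PV = 6665.26192 + 51750.52661 = 58415.78853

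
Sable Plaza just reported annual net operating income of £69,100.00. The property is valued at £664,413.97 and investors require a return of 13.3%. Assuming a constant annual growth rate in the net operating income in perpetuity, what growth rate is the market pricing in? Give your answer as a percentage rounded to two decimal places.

2.63%

P = D₀(1+g)/(r−g) ⇒ P(r−g) = D₀(1+g) ⇒ g(P+D₀) = P·r − D₀
g = (P·r − D₀)/(P + D₀) = (£664,413.97×0.133 − £69,100.00) / (£664,413.97 + £69,100.00) = 0.026267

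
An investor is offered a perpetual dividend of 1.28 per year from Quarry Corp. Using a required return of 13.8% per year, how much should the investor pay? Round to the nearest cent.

9.28

Level perpetuity: PV = C / r = 1.28 / 0.138 = 9.28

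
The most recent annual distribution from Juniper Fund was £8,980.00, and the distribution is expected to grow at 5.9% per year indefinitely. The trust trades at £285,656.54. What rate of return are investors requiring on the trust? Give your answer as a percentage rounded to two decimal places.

D₁ = £8,980.00 × 1.059 = £9,509.8200
P = D₁/(r − g) ⇒ r = D₁/P + g = £9,509.8200/£285,656.54 + 0.059 = 0.033291 + 0.059 = 0.092291

9.23%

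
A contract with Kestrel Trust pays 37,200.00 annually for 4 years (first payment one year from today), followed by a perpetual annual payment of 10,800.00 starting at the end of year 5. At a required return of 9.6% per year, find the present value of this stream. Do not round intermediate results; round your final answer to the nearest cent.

PV of 4-year annuity: 37,200.00 × [1 − (1+0.096)^−4] / 0.096 = 118947.32030
Perpetuity value at year 4: 10,800.00 / 0.096 = 112500.00000
PV of perpetuity: 112500.00000 / (1+0.096)^4 = 77966.90701
Total PV = 118947.32030 + 77966.90701 = 196914.22731

196914.23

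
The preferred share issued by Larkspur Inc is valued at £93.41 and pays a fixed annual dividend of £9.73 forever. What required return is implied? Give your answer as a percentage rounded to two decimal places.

10.42%

P = C/r ⇒ r = C/P = £9.73/£93.41 = 0.104164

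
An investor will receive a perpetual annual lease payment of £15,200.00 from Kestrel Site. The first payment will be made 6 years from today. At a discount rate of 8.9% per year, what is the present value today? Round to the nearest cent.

Value at end of year 5: C / r = £15,200.00 / 0.089 = £170,786.5169
Discount to today: PV = £170,786.5169 / (1 + 0.089)^5 = £170,786.5169 / 1.531579 = £111,510.09

£111510.09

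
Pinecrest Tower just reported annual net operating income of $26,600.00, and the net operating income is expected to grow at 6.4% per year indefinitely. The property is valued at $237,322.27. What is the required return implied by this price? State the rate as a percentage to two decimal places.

D₁ = $26,600.00 × 1.064 = $28,302.4000
P = D₁/(r − g) ⇒ r = D₁/P + g = $28,302.4000/$237,322.27 + 0.064 = 0.119257 + 0.064 = 0.183257

18.33%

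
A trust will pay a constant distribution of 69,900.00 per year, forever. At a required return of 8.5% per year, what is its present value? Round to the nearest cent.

822352.94

Level perpetuity: PV = C / r = 69,900.00 / 0.085 = 822,352.94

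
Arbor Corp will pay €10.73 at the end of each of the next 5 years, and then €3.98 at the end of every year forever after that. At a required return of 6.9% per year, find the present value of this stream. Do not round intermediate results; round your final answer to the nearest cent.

PV of 5-year annuity: €10.73 × [1 − (1+0.069)^−5] / 0.069 = 44.11317
Perpetuity value at year 5: €3.98 / 0.069 = 57.68116
PV of perpetuity: 57.68116 / (1+0.069)^5 = 41.31859
Total PV = 44.11317 + 41.31859 = 85.43175

€85.43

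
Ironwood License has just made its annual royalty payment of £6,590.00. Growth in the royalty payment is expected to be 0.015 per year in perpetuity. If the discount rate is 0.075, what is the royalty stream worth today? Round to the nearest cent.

£111480.83

D₁ = D₀ × (1 + g) = £6,590.00 × 1.015 = £6,688.8500
Growing perpetuity: P = D₁ / (r − g) = £6,688.8500 / (0.075 − 0.015) = £111,480.83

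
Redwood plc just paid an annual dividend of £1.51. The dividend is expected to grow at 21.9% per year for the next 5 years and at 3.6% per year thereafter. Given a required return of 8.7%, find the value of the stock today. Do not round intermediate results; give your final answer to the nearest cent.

D_1 = 1.84069
D_2 = 2.24380
D_3 = 2.73519
D_4 = 3.33420
D_5 = 4.06439
Terminal value at year 5: TV = D_5×(1+g_2)/(r−g_2) = 4.21071/0.051 = 82.56292
P_0 = D_1/(1+r)^1 + D_2/(1+r)^2 + D_3/(1+r)^3 + D_4/(1+r)^4 + D_5/(1+r)^5 + TV/(1+r)^5
    = 1.69337 + 1.89900 + 2.12961 + 2.38822 + 2.67823 + 54.40481 = 65.19324

£65.19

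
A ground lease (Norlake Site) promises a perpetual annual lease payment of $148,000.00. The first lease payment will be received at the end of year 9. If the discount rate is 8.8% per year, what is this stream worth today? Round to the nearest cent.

$856540.46

Value at end of year 8: C / r = $148,000.00 / 0.088 = $1,681,818.1818
Discount to today: PV = $1,681,818.1818 / (1 + 0.088)^8 = $1,681,818.1818 / 1.963501 = $856,540.46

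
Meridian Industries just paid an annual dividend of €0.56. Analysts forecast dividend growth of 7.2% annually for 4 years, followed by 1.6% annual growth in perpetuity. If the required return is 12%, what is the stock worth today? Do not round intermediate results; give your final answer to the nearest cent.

D_1 = 0.60032
D_2 = 0.64354
D_3 = 0.68988
D_4 = 0.73955
Terminal value at year 4: TV = D_4×(1+g_2)/(r−g_2) = 0.75138/0.104 = 7.22483
P_0 = D_1/(1+r)^1 + D_2/(1+r)^2 + D_3/(1+r)^3 + D_4/(1+r)^4 + TV/(1+r)^4
    = 0.53600 + 0.51303 + 0.49104 + 0.47000 + 4.59151 = 6.60158

€6.60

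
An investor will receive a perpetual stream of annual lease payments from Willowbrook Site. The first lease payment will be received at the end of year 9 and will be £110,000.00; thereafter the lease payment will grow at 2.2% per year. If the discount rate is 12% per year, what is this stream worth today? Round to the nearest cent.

£453338.32

Value at end of year 8: C₁ / (r − g) = £110,000.00 / (0.12 − 0.022) = £1,122,448.9796
Discount to today: PV = £1,122,448.9796 / (1 + 0.12)^8 = £1,122,448.9796 / 2.475963 = £453,338.32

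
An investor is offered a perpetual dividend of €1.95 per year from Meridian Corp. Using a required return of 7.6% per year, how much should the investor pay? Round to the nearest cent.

€25.66

Level perpetuity: PV = C / r = €1.95 / 0.076 = €25.66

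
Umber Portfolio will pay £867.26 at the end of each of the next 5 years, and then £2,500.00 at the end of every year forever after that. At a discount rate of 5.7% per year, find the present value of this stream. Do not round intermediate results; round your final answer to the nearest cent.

£36925.46

PV of 5-year annuity: £867.26 × [1 − (1+0.057)^−5] / 0.057 = 3683.22340
Perpetuity value at year 5: £2,500.00 / 0.057 = 43859.64912
PV of perpetuity: 43859.64912 / (1+0.057)^5 = 33242.23509
Total PV = 3683.22340 + 33242.23509 = 36925.45849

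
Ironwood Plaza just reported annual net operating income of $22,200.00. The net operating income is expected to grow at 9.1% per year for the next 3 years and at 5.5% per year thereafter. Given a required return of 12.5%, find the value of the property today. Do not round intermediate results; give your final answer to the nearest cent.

D_1 = 24220.20000
D_2 = 26424.23820
D_3 = 28828.84388
Terminal value at year 3: TV = D_3×(1+g_2)/(r−g_2) = 30414.43029/0.07 = 434491.86128
P_0 = D_1/(1+r)^1 + D_2/(1+r)^2 + D_3/(1+r)^3 + TV/(1+r)^3
    = 21529.06667 + 20878.41043 + 20247.41847 + 305157.52123 = 367812.41679

$367812.42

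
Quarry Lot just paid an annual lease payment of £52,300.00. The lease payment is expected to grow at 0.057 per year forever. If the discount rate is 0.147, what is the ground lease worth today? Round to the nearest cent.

£614234.44

D₁ = D₀ × (1 + g) = £52,300.00 × 1.057 = £55,281.1000
Growing perpetuity: P = D₁ / (r − g) = £55,281.1000 / (0.147 − 0.057) = £614,234.44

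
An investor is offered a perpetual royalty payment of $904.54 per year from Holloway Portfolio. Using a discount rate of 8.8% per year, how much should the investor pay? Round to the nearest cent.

Level perpetuity: PV = C / r = $904.54 / 0.088 = $10,278.86

$10278.86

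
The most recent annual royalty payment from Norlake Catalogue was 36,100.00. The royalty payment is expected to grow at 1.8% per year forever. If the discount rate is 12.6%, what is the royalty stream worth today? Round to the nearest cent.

340275.93

D₁ = D₀ × (1 + g) = 36,100.00 × 1.018 = 36,749.8000
Growing perpetuity: P = D₁ / (r − g) = 36,749.8000 / (0.126 − 0.018) = 340,275.93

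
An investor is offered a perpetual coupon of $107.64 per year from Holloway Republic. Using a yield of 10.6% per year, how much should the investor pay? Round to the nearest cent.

$1015.47

Level perpetuity: PV = C / r = $107.64 / 0.106 = $1,015.47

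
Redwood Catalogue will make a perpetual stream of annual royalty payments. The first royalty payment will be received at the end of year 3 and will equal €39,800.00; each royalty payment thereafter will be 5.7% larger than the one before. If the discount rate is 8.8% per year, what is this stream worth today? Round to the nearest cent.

€1084584.98

Value at end of year 2: C₁ / (r − g) = €39,800.00 / (0.088 − 0.057) = €1,283,870.9677
Discount to today: PV = €1,283,870.9677 / (1 + 0.088)^2 = €1,283,870.9677 / 1.183744 = €1,084,584.98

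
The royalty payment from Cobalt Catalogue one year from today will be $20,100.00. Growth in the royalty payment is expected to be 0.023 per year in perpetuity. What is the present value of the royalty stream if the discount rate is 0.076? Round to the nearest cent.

$379245.28

Growing perpetuity: P = D₁ / (r − g) = $20,100.0000 / (0.076 − 0.023) = $379,245.28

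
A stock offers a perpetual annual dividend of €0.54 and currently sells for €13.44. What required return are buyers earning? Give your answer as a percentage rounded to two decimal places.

4.02%

P = C/r ⇒ r = C/P = €0.54/€13.44 = 0.040179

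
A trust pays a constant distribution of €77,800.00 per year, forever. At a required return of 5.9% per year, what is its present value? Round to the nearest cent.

€1318644.07

Level perpetuity: PV = C / r = €77,800.00 / 0.059 = €1,318,644.07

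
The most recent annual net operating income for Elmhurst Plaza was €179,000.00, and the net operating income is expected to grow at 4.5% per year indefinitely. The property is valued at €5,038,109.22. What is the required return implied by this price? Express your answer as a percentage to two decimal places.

D₁ = €179,000.00 × 1.045 = €187,055.0000
P = D₁/(r − g) ⇒ r = D₁/P + g = €187,055.0000/€5,038,109.22 + 0.045 = 0.037128 + 0.045 = 0.082128

8.21%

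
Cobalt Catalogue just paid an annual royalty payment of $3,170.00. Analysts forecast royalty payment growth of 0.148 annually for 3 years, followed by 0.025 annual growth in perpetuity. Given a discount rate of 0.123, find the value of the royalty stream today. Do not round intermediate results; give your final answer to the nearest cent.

D_1 = 3639.16000
D_2 = 4177.75568
D_3 = 4796.06352
Terminal value at year 3: TV = D_3×(1+g_2)/(r−g_2) = 4915.96511/0.098 = 50162.90927
P_0 = D_1/(1+r)^1 + D_2/(1+r)^2 + D_3/(1+r)^3 + TV/(1+r)^3
    = 3240.56990 + 3312.71082 + 3386.45772 + 35419.58328 = 45359.32172

$45359.32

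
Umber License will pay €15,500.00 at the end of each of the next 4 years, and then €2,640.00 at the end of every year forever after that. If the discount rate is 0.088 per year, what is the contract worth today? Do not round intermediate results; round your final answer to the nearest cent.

€71846.35

PV of 4-year annuity: €15,500.00 × [1 − (1+0.088)^−4] / 0.088 = 50436.89420
Perpetuity value at year 4: €2,640.00 / 0.088 = 30000.00000
PV of perpetuity: 30000.00000 / (1+0.088)^4 = 21409.45802
Total PV = 50436.89420 + 21409.45802 = 71846.35222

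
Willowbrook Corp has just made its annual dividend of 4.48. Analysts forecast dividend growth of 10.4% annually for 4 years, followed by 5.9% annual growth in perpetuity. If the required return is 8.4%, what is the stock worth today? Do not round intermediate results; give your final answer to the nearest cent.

222.93

D_1 = 4.94592
D_2 = 5.46030
D_3 = 6.02817
D_4 = 6.65510
Terminal value at year 4: TV = D_4×(1+g_2)/(r−g_2) = 7.04775/0.025 = 281.90986
P_0 = D_1/(1+r)^1 + D_2/(1+r)^2 + D_3/(1+r)^3 + D_4/(1+r)^4 + TV/(1+r)^4
    = 4.56266 + 4.64684 + 4.73257 + 4.81989 + 204.17056 = 222.93252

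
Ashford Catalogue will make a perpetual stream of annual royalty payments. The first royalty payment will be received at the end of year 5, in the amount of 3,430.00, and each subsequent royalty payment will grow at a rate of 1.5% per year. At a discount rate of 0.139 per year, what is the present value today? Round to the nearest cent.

Value at end of year 4: C₁ / (r − g) = 3,430.00 / (0.139 − 0.015) = 27,661.2903
Discount to today: PV = 27,661.2903 / (1 + 0.139)^4 = 27,661.2903 / 1.683042 = 16,435.30

16435.30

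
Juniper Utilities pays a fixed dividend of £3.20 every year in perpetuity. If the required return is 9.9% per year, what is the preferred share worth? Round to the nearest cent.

Level perpetuity: PV = C / r = £3.20 / 0.099 = £32.32

£32.32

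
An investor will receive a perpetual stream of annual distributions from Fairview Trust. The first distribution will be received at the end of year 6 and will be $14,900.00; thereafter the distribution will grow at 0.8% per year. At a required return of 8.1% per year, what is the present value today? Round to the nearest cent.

$138272.22

Value at end of year 5: C₁ / (r − g) = $14,900.00 / (0.081 − 0.008) = $204,109.5890
Discount to today: PV = $204,109.5890 / (1 + 0.081)^5 = $204,109.5890 / 1.476143 = $138,272.22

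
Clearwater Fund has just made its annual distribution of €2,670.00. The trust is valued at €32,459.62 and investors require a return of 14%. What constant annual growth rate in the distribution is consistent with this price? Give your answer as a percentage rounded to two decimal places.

5.34%

P = D₀(1+g)/(r−g) ⇒ P(r−g) = D₀(1+g) ⇒ g(P+D₀) = P·r − D₀
g = (P·r − D₀)/(P + D₀) = (€32,459.62×0.14 − €2,670.00) / (€32,459.62 + €2,670.00) = 0.053355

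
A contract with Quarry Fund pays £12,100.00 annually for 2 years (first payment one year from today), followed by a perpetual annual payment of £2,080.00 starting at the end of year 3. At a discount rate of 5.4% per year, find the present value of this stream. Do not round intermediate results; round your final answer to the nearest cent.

PV of 2-year annuity: £12,100.00 × [1 − (1+0.054)^−2] / 0.054 = 22371.98852
Perpetuity value at year 2: £2,080.00 / 0.054 = 38518.51852
PV of perpetuity: 38518.51852 / (1+0.054)^2 = 34672.75520
Total PV = 22371.98852 + 34672.75520 = 57044.74372

£57044.74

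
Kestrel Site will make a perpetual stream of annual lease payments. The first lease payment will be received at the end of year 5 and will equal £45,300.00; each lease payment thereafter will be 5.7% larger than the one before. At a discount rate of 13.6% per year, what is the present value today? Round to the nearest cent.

Value at end of year 4: C₁ / (r − g) = £45,300.00 / (0.136 − 0.057) = £573,417.7215
Discount to today: PV = £573,417.7215 / (1 + 0.136)^4 = £573,417.7215 / 1.665380 = £344,316.46

£344316.46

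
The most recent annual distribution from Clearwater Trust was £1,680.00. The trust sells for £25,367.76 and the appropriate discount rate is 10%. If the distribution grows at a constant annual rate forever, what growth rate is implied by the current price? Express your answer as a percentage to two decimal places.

3.17%

P = D₀(1+g)/(r−g) ⇒ P(r−g) = D₀(1+g) ⇒ g(P+D₀) = P·r − D₀
g = (P·r − D₀)/(P + D₀) = (£25,367.76×0.1 − £1,680.00) / (£25,367.76 + £1,680.00) = 0.031676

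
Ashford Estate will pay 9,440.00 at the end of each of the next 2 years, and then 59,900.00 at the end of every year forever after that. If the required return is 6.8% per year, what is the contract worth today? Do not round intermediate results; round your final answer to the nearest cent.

PV of 2-year annuity: 9,440.00 × [1 − (1+0.068)^−2] / 0.068 = 17115.12295
Perpetuity value at year 2: 59,900.00 / 0.068 = 880882.35294
PV of perpetuity: 880882.35294 / (1+0.068)^2 = 772281.09609
Total PV = 17115.12295 + 772281.09609 = 789396.21904

789396.22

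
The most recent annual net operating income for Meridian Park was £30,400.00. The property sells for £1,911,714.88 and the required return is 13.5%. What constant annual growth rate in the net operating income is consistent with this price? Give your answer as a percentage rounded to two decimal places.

11.72%

P = D₀(1+g)/(r−g) ⇒ P(r−g) = D₀(1+g) ⇒ g(P+D₀) = P·r − D₀
g = (P·r − D₀)/(P + D₀) = (£1,911,714.88×0.135 − £30,400.00) / (£1,911,714.88 + £30,400.00) = 0.117234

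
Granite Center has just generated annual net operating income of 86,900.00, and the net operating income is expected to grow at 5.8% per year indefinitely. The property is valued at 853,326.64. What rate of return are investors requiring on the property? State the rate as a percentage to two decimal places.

16.57%

D₁ = 86,900.00 × 1.058 = 91,940.2000
P = D₁/(r − g) ⇒ r = D₁/P + g = 91,940.2000/853,326.64 + 0.058 = 0.107743 + 0.058 = 0.165743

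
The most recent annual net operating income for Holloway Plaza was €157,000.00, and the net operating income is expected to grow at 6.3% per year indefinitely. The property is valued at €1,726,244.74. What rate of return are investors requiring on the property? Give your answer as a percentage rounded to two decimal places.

15.97%

D₁ = €157,000.00 × 1.063 = €166,891.0000
P = D₁/(r − g) ⇒ r = D₁/P + g = €166,891.0000/€1,726,244.74 + 0.063 = 0.096679 + 0.063 = 0.159679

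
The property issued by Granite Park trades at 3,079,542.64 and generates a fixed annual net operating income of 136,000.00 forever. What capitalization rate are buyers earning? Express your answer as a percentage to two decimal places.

P = C/r ⇒ r = C/P = 136,000.00/3,079,542.64 = 0.044162

4.42%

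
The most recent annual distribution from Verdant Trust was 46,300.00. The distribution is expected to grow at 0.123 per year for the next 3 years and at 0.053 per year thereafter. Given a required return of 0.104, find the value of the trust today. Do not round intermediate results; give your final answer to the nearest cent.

1149905.77

D_1 = 51994.90000
D_2 = 58390.27270
D_3 = 65572.27624
Terminal value at year 3: TV = D_3×(1+g_2)/(r−g_2) = 69047.60688/0.051 = 1353874.64476
P_0 = D_1/(1+r)^1 + D_2/(1+r)^2 + D_3/(1+r)^3 + TV/(1+r)^3
    = 47096.82971 + 47907.37298 + 48731.86581 + 1006169.69990 = 1149905.76839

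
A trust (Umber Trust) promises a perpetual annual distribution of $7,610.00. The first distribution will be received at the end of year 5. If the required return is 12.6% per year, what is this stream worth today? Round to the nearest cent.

Value at end of year 4: C / r = $7,610.00 / 0.126 = $60,396.8254
Discount to today: PV = $60,396.8254 / (1 + 0.126)^4 = $60,396.8254 / 1.607510 = $37,571.67

$37571.67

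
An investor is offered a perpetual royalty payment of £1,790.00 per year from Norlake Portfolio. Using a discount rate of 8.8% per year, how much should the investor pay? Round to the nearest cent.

Level perpetuity: PV = C / r = £1,790.00 / 0.088 = £20,340.91

£20340.91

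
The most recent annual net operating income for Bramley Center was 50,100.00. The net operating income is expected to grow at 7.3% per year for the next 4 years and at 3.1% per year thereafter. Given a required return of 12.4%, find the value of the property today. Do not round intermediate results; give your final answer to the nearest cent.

639937.42

D_1 = 53757.30000
D_2 = 57681.58290
D_3 = 61892.33845
D_4 = 66410.47916
Terminal value at year 4: TV = D_4×(1+g_2)/(r−g_2) = 68469.20401/0.093 = 736228.00014
P_0 = D_1/(1+r)^1 + D_2/(1+r)^2 + D_3/(1+r)^3 + D_4/(1+r)^4 + TV/(1+r)^4
    = 47826.77936 + 45656.70307 + 43585.09110 + 41607.47576 + 461261.37102 = 639937.42030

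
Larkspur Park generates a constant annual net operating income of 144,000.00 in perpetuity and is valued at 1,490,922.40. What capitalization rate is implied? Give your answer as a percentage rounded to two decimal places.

P = C/r ⇒ r = C/P = 144,000.00/1,490,922.40 = 0.096585

9.66%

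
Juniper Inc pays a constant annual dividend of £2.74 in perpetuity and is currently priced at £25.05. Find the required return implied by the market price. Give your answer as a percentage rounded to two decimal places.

P = C/r ⇒ r = C/P = £2.74/£25.05 = 0.109381

10.94%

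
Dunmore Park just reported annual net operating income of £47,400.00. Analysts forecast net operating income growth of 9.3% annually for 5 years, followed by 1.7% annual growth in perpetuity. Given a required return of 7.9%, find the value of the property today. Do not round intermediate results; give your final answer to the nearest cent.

D_1 = 51808.20000
D_2 = 56626.36260
D_3 = 61892.61432
D_4 = 67648.62745
D_5 = 73939.94981
Terminal value at year 5: TV = D_5×(1+g_2)/(r−g_2) = 75196.92895/0.062 = 1212853.69280
P_0 = D_1/(1+r)^1 + D_2/(1+r)^2 + D_3/(1+r)^3 + D_4/(1+r)^4 + D_5/(1+r)^5 + TV/(1+r)^5
    = 48015.01390 + 48638.00759 + 49269.08462 + 49908.34985 + 50555.90953 + 829279.99988 = 1075666.36537

£1075666.37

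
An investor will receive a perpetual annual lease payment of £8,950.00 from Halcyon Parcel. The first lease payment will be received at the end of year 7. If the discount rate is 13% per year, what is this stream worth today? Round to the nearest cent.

Value at end of year 6: C / r = £8,950.00 / 0.13 = £68,846.1538
Discount to today: PV = £68,846.1538 / (1 + 0.13)^6 = £68,846.1538 / 2.081952 = £33,068.08

£33068.08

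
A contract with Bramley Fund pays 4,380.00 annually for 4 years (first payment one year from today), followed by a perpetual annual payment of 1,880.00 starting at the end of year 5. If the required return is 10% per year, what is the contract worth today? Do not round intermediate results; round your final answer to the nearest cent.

26724.66

PV of 4-year annuity: 4,380.00 × [1 − (1+0.1)^−4] / 0.1 = 13884.01066
Perpetuity value at year 4: 1,880.00 / 0.1 = 18800.00000
PV of perpetuity: 18800.00000 / (1+0.1)^4 = 12840.65296
Total PV = 13884.01066 + 12840.65296 = 26724.66362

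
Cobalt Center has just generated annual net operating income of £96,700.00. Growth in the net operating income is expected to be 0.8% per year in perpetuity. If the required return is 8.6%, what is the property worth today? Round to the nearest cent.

D₁ = D₀ × (1 + g) = £96,700.00 × 1.008 = £97,473.6000
Growing perpetuity: P = D₁ / (r − g) = £97,473.6000 / (0.086 − 0.008) = £1,249,661.54

£1249661.54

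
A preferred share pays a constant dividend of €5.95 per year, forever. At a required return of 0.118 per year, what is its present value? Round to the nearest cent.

Level perpetuity: PV = C / r = €5.95 / 0.118 = €50.42

€50.42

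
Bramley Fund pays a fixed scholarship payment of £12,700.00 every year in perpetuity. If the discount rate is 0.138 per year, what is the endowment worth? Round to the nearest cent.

£92028.99

Level perpetuity: PV = C / r = £12,700.00 / 0.138 = £92,028.99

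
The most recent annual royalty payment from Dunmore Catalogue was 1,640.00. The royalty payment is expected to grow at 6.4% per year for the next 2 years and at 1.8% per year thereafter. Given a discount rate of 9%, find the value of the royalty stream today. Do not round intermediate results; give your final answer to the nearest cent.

25258.34

D_1 = 1744.96000
D_2 = 1856.63744
Terminal value at year 2: TV = D_2×(1+g_2)/(r−g_2) = 1890.05691/0.072 = 26250.79047
P_0 = D_1/(1+r)^1 + D_2/(1+r)^2 + TV/(1+r)^2
    = 1600.88073 + 1562.69459 + 22094.76515 = 25258.34047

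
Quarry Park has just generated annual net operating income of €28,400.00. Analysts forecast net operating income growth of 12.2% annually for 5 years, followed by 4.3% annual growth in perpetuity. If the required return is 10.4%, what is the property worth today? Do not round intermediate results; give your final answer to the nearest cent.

€675590.45

D_1 = 31864.80000
D_2 = 35752.30560
D_3 = 40114.08688
D_4 = 45008.00548
D_5 = 50498.98215
Terminal value at year 5: TV = D_5×(1+g_2)/(r−g_2) = 52670.43838/0.061 = 863449.80958
P_0 = D_1/(1+r)^1 + D_2/(1+r)^2 + D_3/(1+r)^3 + D_4/(1+r)^4 + D_5/(1+r)^5 + TV/(1+r)^5
    = 28863.04348 + 29333.63658 + 29811.90239 + 30297.96602 + 30791.95459 + 526491.94495 = 675590.44801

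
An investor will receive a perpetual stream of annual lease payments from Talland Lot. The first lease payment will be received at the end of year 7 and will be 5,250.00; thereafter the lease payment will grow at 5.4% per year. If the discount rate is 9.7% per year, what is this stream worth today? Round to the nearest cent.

70056.93

Value at end of year 6: C₁ / (r − g) = 5,250.00 / (0.097 − 0.054) = 122,093.0233
Discount to today: PV = 122,093.0233 / (1 + 0.097)^6 = 122,093.0233 / 1.742769 = 70,056.93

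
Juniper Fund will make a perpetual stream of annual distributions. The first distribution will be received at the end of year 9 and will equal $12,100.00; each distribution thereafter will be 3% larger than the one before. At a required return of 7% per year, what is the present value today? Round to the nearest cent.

Value at end of year 8: C₁ / (r − g) = $12,100.00 / (0.07 − 0.03) = $302,500.0000
Discount to today: PV = $302,500.0000 / (1 + 0.07)^8 = $302,500.0000 / 1.718186 = $176,057.75

$176057.75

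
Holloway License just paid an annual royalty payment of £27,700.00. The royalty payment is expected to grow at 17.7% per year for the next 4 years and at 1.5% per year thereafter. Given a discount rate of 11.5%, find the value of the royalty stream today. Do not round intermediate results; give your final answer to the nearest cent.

D_1 = 32602.90000
D_2 = 38373.61330
D_3 = 45165.74285
D_4 = 53160.07934
Terminal value at year 4: TV = D_4×(1+g_2)/(r−g_2) = 53957.48053/0.1 = 539574.80529
P_0 = D_1/(1+r)^1 + D_2/(1+r)^2 + D_3/(1+r)^3 + D_4/(1+r)^4 + TV/(1+r)^4
    = 29240.26906 + 30866.18536 + 32582.51137 + 34394.27433 + 349101.88446 = 476185.12458

£476185.12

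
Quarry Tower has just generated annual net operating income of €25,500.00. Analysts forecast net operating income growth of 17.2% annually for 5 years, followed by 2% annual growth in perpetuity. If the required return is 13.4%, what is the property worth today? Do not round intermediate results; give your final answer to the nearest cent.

€409939.42

D_1 = 29886.00000
D_2 = 35026.39200
D_3 = 41050.93142
D_4 = 48111.69163
D_5 = 56386.90259
Terminal value at year 5: TV = D_5×(1+g_2)/(r−g_2) = 57514.64064/0.114 = 504514.39159
P_0 = D_1/(1+r)^1 + D_2/(1+r)^2 + D_3/(1+r)^3 + D_4/(1+r)^4 + D_5/(1+r)^5 + TV/(1+r)^5
    = 26354.49735 + 27237.62866 + 28150.35343 + 29093.66333 + 30068.58327 + 269034.69239 = 409939.41844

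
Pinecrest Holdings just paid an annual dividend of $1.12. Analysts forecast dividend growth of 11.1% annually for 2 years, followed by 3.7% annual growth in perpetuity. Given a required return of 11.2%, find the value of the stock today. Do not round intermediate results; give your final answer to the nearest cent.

$17.70

D_1 = 1.24432
D_2 = 1.38244
Terminal value at year 2: TV = D_2×(1+g_2)/(r−g_2) = 1.43359/0.075 = 19.11453
P_0 = D_1/(1+r)^1 + D_2/(1+r)^2 + TV/(1+r)^2
    = 1.11899 + 1.11799 + 15.45803 = 17.69501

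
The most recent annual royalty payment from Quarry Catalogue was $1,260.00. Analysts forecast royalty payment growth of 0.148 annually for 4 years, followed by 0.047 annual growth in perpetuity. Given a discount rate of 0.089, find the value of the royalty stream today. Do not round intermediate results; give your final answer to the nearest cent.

$44551.02

D_1 = 1446.48000
D_2 = 1660.55904
D_3 = 1906.32178
D_4 = 2188.45740
Terminal value at year 4: TV = D_4×(1+g_2)/(r−g_2) = 2291.31490/0.042 = 54555.11664
P_0 = D_1/(1+r)^1 + D_2/(1+r)^2 + D_3/(1+r)^3 + D_4/(1+r)^4 + TV/(1+r)^4
    = 1328.26446 + 1400.22737 + 1476.08909 + 1556.06086 + 38790.37424 = 44551.01602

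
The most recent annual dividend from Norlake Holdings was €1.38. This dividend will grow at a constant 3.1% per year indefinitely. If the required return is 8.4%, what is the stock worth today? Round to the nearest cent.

D₁ = D₀ × (1 + g) = €1.38 × 1.031 = €1.4228
Growing perpetuity: P = D₁ / (r − g) = €1.4228 / (0.084 − 0.031) = €26.84

€26.84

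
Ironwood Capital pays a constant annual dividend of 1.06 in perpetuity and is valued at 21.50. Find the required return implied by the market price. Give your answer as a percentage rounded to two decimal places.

4.93%

P = C/r ⇒ r = C/P = 1.06/21.50 = 0.049302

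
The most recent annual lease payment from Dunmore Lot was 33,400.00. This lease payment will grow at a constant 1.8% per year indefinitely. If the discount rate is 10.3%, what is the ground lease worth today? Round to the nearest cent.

400014.12

D₁ = D₀ × (1 + g) = 33,400.00 × 1.018 = 34,001.2000
Growing perpetuity: P = D₁ / (r − g) = 34,001.2000 / (0.103 − 0.018) = 400,014.12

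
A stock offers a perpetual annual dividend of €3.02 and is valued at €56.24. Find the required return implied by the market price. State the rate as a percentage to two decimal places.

P = C/r ⇒ r = C/P = €3.02/€56.24 = 0.053698

5.37%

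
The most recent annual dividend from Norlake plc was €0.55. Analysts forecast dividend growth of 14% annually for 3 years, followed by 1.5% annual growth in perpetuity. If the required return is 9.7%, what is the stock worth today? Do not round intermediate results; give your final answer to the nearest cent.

€9.42

D_1 = 0.62700
D_2 = 0.71478
D_3 = 0.81485
Terminal value at year 3: TV = D_3×(1+g_2)/(r−g_2) = 0.82707/0.082 = 10.08624
P_0 = D_1/(1+r)^1 + D_2/(1+r)^2 + D_3/(1+r)^3 + TV/(1+r)^3
    = 0.57156 + 0.59396 + 0.61724 + 7.64028 = 9.42305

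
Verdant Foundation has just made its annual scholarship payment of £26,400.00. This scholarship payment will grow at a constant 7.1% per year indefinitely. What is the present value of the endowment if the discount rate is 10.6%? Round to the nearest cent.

D₁ = D₀ × (1 + g) = £26,400.00 × 1.071 = £28,274.4000
Growing perpetuity: P = D₁ / (r − g) = £28,274.4000 / (0.106 − 0.071) = £807,840.00

£807840.00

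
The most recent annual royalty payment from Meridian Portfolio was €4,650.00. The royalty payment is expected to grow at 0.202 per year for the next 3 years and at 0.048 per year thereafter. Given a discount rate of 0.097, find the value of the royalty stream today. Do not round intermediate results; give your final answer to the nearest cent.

€147626.25

D_1 = 5589.30000
D_2 = 6718.33860
D_3 = 8075.44300
Terminal value at year 3: TV = D_3×(1+g_2)/(r−g_2) = 8463.06426/0.049 = 172715.59716
P_0 = D_1/(1+r)^1 + D_2/(1+r)^2 + D_3/(1+r)^3 + TV/(1+r)^3
    = 5095.07748 + 5582.75582 + 6117.11258 + 130831.30573 = 147626.25161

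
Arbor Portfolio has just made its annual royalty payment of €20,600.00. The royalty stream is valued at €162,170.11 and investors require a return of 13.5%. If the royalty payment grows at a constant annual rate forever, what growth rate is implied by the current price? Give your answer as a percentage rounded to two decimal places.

P = D₀(1+g)/(r−g) ⇒ P(r−g) = D₀(1+g) ⇒ g(P+D₀) = P·r − D₀
g = (P·r − D₀)/(P + D₀) = (€162,170.11×0.135 − €20,600.00) / (€162,170.11 + €20,600.00) = 0.007074

0.71%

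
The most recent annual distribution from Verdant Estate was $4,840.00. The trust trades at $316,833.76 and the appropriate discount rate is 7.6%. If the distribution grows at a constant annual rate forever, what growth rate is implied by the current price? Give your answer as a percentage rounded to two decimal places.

5.98%

P = D₀(1+g)/(r−g) ⇒ P(r−g) = D₀(1+g) ⇒ g(P+D₀) = P·r − D₀
g = (P·r − D₀)/(P + D₀) = ($316,833.76×0.076 − $4,840.00) / ($316,833.76 + $4,840.00) = 0.059810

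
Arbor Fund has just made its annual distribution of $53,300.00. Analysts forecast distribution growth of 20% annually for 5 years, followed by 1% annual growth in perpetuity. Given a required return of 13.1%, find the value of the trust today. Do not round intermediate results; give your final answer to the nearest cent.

$917643.29

D_1 = 63960.00000
D_2 = 76752.00000
D_3 = 92102.40000
D_4 = 110522.88000
D_5 = 132627.45600
Terminal value at year 5: TV = D_5×(1+g_2)/(r−g_2) = 133953.73056/0.121 = 1107055.62446
P_0 = D_1/(1+r)^1 + D_2/(1+r)^2 + D_3/(1+r)^3 + D_4/(1+r)^4 + D_5/(1+r)^5 + TV/(1+r)^5
    = 56551.72414 + 60001.82932 + 63662.41838 + 67546.33250 + 71667.19629 + 598213.78718 = 917643.28781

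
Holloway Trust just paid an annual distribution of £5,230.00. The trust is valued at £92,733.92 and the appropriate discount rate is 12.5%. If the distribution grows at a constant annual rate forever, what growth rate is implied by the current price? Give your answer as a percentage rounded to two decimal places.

6.49%

P = D₀(1+g)/(r−g) ⇒ P(r−g) = D₀(1+g) ⇒ g(P+D₀) = P·r − D₀
g = (P·r − D₀)/(P + D₀) = (£92,733.92×0.125 − £5,230.00) / (£92,733.92 + £5,230.00) = 0.064940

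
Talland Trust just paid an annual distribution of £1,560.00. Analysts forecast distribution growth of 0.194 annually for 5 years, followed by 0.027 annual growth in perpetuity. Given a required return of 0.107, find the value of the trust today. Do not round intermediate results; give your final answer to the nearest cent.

D_1 = 1862.64000
D_2 = 2223.99216
D_3 = 2655.44664
D_4 = 3170.60329
D_5 = 3785.70032
Terminal value at year 5: TV = D_5×(1+g_2)/(r−g_2) = 3887.91423/0.08 = 48598.92792
P_0 = D_1/(1+r)^1 + D_2/(1+r)^2 + D_3/(1+r)^3 + D_4/(1+r)^4 + D_5/(1+r)^5 + TV/(1+r)^5
    = 1682.60163 + 1814.83861 + 1957.46820 + 2111.30717 + 2277.23646 + 29234.02302 = 39077.47508

£39077.48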